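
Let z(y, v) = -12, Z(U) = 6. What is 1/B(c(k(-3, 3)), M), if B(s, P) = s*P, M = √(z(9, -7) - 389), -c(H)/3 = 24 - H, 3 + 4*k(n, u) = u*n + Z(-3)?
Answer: 2*I*√401/61353 ≈ 0.00065278*I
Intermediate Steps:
k(n, u) = ¾ + n*u/4 (k(n, u) = -¾ + (u*n + 6)/4 = -¾ + (n*u + 6)/4 = -¾ + (6 + n*u)/4 = -¾ + (3/2 + n*u/4) = ¾ + n*u/4)
c(H) = -72 + 3*H (c(H) = -3*(24 - H) = -72 + 3*H)
M = I*√401 (M = √(-12 - 389) = √(-401) = I*√401 ≈ 20.025*I)
B(s, P) = P*s
1/B(c(k(-3, 3)), M) = 1/((I*√401)*(-72 + 3*(¾ + (¼)*(-3)*3))) = 1/((I*√401)*(-72 + 3*(¾ - 9/4))) = 1/((I*√401)*(-72 + 3*(-3/2))) = 1/((I*√401)*(-72 - 9/2)) = 1/((I*√401)*(-153/2)) = 1/(-153*I*√401/2) = 2*I*√401/61353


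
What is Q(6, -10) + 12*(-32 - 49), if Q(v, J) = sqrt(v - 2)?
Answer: -970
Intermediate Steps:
Q(v, J) = sqrt(-2 + v)
Q(6, -10) + 12*(-32 - 49) = sqrt(-2 + 6) + 12*(-32 - 49) = sqrt(4) + 12*(-81) = 2 - 972 = -970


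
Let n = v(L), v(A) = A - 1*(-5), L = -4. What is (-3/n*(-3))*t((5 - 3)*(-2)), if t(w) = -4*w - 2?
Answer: 126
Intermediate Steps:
t(w) = -2 - 4*w
v(A) = 5 + A (v(A) = A + 5 = 5 + A)
n = 1 (n = 5 - 4 = 1)
(-3/n*(-3))*t((5 - 3)*(-2)) = (-3/1*(-3))*(-2 - 4*(5 - 3)*(-2)) = (-3*1*(-3))*(-2 - 8*(-2)) = (-3*(-3))*(-2 - 4*(-4)) = 9*(-2 + 16) = 9*14 = 126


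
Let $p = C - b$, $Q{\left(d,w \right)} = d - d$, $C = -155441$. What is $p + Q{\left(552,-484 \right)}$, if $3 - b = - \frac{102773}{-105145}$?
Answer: $- \frac{16344056607}{105145} \approx -1.5544 \cdot 10^{5}$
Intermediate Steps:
$b = \frac{212662}{105145}$ ($b = 3 - - \frac{102773}{-105145} = 3 - \left(-102773\right) \left(- \frac{1}{105145}\right) = 3 - \frac{102773}{105145} = \frac{212662}{105145} \approx 2.0226$)
$Q{\left(d,w \right)} = 0$
$p = - \frac{16344056607}{105145}$ ($p = -155441 - \frac{212662}{105145} = - \frac{16344056607}{105145} \approx -1.5544 \cdot 10^{5}$)
$p + Q{\left(552,-484 \right)} = - \frac{16344056607}{105145} + 0 = - \frac{16344056607}{105145}$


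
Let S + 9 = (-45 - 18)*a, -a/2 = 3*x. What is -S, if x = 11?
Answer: -4149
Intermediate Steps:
a = -66 (a = -6*11 = -2*33 = -66)
S = 4149 (S = -9 + (-45 - 18)*(-66) = -9 - 63*(-66) = -9 + 4158 = 4149)
-S = -1*4149 = -4149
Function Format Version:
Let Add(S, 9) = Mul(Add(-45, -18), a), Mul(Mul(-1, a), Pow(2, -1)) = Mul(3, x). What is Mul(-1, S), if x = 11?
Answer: -4149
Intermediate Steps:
a = -66 (a = Mul(-2, Mul(3, 11)) = Mul(-2, 33) = -66)
S = 4149 (S = Add(-9, Mul(Add(-45, -18), -66)) = Add(-9, Mul(-63, -66)) = Add(-9, 4158) = 4149)
Mul(-1, S) = Mul(-1, 4149) = -4149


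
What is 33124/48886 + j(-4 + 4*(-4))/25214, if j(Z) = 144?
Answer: 210557030/308152901 ≈ 0.68329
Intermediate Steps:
33124/48886 + j(-4 + 4*(-4))/25214 = 33124/48886 + 144/25214 = 33124*(1/48886) + 144*(1/25214) = 16562/24443 + 72/12607 = 210557030/308152901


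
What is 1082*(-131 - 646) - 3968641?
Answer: -4809355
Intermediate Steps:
1082*(-131 - 646) - 3968641 = 1082*(-777) - 3968641 = -840714 - 3968641 = -4809355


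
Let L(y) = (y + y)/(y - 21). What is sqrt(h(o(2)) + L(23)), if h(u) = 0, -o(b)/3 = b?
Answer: sqrt(23) ≈ 4.7958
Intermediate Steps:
o(b) = -3*b
L(y) = 2*y/(-21 + y) (L(y) = (2*y)/(-21 + y) = 2*y/(-21 + y))
sqrt(h(o(2)) + L(23)) = sqrt(0 + 2*23/(-21 + 23)) = sqrt(0 + 2*23/2) = sqrt(0 + 2*23*(1/2)) = sqrt(0 + 23) = sqrt(23)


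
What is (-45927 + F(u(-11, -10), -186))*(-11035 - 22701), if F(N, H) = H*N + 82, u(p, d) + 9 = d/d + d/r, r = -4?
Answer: 1512114992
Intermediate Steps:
u(p, d) = -8 - d/4 (u(p, d) = -9 + (d/d + d/(-4)) = -9 + (1 + d*(-¼)) = -9 + (1 - d/4) = -8 - d/4)
F(N, H) = 82 + H*N
(-45927 + F(u(-11, -10), -186))*(-11035 - 22701) = (-45927 + (82 - 186*(-8 - ¼*(-10))))*(-11035 - 22701) = (-45927 + (82 - 186*(-8 + 5/2)))*(-33736) = (-45927 + (82 - 186*(-11/2)))*(-33736) = (-45927 + (82 + 1023))*(-33736) = (-45927 + 1105)*(-33736) = -44822*(-33736) = 1512114992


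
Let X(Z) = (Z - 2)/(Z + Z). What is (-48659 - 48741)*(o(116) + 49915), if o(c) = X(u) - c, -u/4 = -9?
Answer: -43654217350/9 ≈ -4.8505e+9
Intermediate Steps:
u = 36 (u = -4*(-9) = 36)
X(Z) = (-2 + Z)/(2*Z) (X(Z) = (-2 + Z)/((2*Z)) = (-2 + Z)*(1/(2*Z)) = (-2 + Z)/(2*Z))
o(c) = 17/36 - c (o(c) = (½)*(-2 + 36)/36 - c = (½)*(1/36)*34 - c = 17/36 - c)
(-48659 - 48741)*(o(116) + 49915) = (-48659 - 48741)*((17/36 - 1*116) + 49915) = -97400*((17/36 - 116) + 49915) = -97400*(-4159/36 + 49915) = -97400*1792781/36 = -43654217350/9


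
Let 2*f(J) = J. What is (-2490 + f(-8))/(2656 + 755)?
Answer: -2494/3411 ≈ -0.73116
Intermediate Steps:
f(J) = J/2
(-2490 + f(-8))/(2656 + 755) = (-2490 + (1/2)*(-8))/(2656 + 755) = (-2490 - 4)/3411 = -2494*1/3411 = -2494/3411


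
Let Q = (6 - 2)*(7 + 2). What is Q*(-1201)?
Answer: -43236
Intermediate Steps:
Q = 36 (Q = 4*9 = 36)
Q*(-1201) = 36*(-1201) = -43236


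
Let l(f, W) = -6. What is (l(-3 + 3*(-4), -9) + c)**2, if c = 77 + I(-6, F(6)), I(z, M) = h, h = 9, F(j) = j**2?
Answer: 6400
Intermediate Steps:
I(z, M) = 9
c = 86 (c = 77 + 9 = 86)
(l(-3 + 3*(-4), -9) + c)**2 = (-6 + 86)**2 = 80**2 = 6400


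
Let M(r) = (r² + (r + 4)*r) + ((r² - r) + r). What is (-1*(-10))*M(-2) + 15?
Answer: 55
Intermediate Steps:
M(r) = 2*r² + r*(4 + r) (M(r) = (r² + (4 + r)*r) + r² = (r² + r*(4 + r)) + r² = 2*r² + r*(4 + r))
(-1*(-10))*M(-2) + 15 = (-1*(-10))*(-2*(4 + 3*(-2))) + 15 = 10*(-2*(4 - 6)) + 15 = 10*(-2*(-2)) + 15 = 10*4 + 15 = 40 + 15 = 55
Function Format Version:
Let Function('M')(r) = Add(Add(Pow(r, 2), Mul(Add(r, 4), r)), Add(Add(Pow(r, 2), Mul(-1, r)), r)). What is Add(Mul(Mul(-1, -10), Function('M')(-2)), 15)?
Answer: 55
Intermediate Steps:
Function('M')(r) = Add(Mul(2, Pow(r, 2)), Mul(r, Add(4, r))) (Function('M')(r) = Add(Add(Pow(r, 2), Mul(Add(4, r), r)), Pow(r, 2)) = Add(Add(Pow(r, 2), Mul(r, Add(4, r))), Pow(r, 2)) = Add(Mul(2, Pow(r, 2)), Mul(r, Add(4, r))))
Add(Mul(Mul(-1, -10), Function('M')(-2)), 15) = Add(Mul(Mul(-1, -10), Mul(-2, Add(4, Mul(3, -2)))), 15) = Add(Mul(10, Mul(-2, Add(4, -6))), 15) = Add(Mul(10, Mul(-2, -2)), 15) = Add(Mul(10, 4), 15) = Add(40, 15) = 55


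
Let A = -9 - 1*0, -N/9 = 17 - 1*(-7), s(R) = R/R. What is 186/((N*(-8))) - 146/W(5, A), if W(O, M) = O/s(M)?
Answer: -41893/1440 ≈ -29.092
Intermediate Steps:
s(R) = 1
N = -216 (N = -9*(17 - 1*(-7)) = -9*(17 + 7) = -9*24 = -216)
A = -9 (A = -9 + 0 = -9)
W(O, M) = O (W(O, M) = O/1 = O*1 = O)
186/((N*(-8))) - 146/W(5, A) = 186/((-216*(-8))) - 146/5 = 186/1728 - 146*⅕ = 186*(1/1728) - 146/5 = 31/288 - 146/5 = -41893/1440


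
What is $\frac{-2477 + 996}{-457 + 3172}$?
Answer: $- \frac{1481}{2715} \approx -0.54549$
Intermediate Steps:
$\frac{-2477 + 996}{-457 + 3172} = - \frac{1481}{2715}$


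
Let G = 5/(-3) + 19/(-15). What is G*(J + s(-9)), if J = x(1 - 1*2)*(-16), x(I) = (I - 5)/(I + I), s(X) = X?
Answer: 836/5 ≈ 167.20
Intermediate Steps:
G = -44/15 (G = 5*(-⅓) + 19*(-1/15) = -5/3 - 19/15 = -44/15 ≈ -2.9333)
x(I) = (-5 + I)/(2*I) (x(I) = (-5 + I)/((2*I)) = (-5 + I)*(1/(2*I)) = (-5 + I)/(2*I))
J = -48 (J = ((-5 + (1 - 1*2))/(2*(1 - 1*2)))*(-16) = ((-5 + (1 - 2))/(2*(1 - 2)))*(-16) = ((½)*(-5 - 1)/(-1))*(-16) = ((½)*(-1)*(-6))*(-16) = 3*(-16) = -48)
G*(J + s(-9)) = -44*(-48 - 9)/15 = -44/15*(-57) = 836/5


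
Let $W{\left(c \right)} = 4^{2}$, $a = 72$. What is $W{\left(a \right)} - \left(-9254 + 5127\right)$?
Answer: $4143$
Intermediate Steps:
$W{\left(c \right)} = 16$
$W{\left(a \right)} - \left(-9254 + 5127\right) = 16 - \left(-9254 + 5127\right) = 16 - -4127 = 16 + 4127 = 4143$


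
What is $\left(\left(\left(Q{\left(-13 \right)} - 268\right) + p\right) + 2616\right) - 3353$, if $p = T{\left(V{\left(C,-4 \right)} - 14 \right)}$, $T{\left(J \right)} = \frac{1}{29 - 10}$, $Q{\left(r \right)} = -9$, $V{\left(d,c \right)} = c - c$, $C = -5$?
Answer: $- \frac{19265}{19} \approx -1013.9$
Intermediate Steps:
$V{\left(d,c \right)} = 0$
$T{\left(J \right)} = \frac{1}{19}$
$p = \frac{1}{19} \approx 0.052632$
$\left(\left(\left(Q{\left(-13 \right)} - 268\right) + p\right) + 2616\right) - 3353 = \left(\left(\left(-9 - 268\right) + \frac{1}{19}\right) + 2616\right) - 3353 = \left(\left(-277 + \frac{1}{19}\right) + 2616\right) - 3353 = \left(- \frac{5262}{19} + 2616\right) - 3353 = \frac{44442}{19} - 3353 = - \frac{19265}{19}$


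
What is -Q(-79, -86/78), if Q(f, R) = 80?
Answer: -80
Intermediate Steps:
-Q(-79, -86/78) = -1*80 = -80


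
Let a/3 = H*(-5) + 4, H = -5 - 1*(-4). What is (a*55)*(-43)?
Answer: -63855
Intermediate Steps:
H = -1 (H = -5 + 4 = -1)
a = 27 (a = 3*(-1*(-5) + 4) = 3*(5 + 4) = 3*9 = 27)
(a*55)*(-43) = (27*55)*(-43) = 1485*(-43) = -63855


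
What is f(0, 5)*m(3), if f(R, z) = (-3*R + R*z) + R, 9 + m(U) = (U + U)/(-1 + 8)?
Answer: 0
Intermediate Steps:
m(U) = -9 + 2*U/7 (m(U) = -9 + (U + U)/(-1 + 8) = -9 + (2*U)/7 = -9 + (2*U)*(⅐) = -9 + 2*U/7)
f(R, z) = -2*R + R*z
f(0, 5)*m(3) = (0*(-2 + 5))*(-9 + (2/7)*3) = (0*3)*(-9 + 6/7) = 0*(-57/7) = 0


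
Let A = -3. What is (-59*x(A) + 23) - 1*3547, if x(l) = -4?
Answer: -3288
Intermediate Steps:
(-59*x(A) + 23) - 1*3547 = (-59*(-4) + 23) - 1*3547 = (236 + 23) - 3547 = 259 - 3547 = -3288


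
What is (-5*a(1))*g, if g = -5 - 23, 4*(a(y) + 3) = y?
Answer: -385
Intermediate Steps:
a(y) = -3 + y/4
g = -28
(-5*a(1))*g = -5*(-3 + (1/4)*1)*(-28) = -5*(-3 + 1/4)*(-28) = -5*(-11/4)*(-28) = (55/4)*(-28) = -385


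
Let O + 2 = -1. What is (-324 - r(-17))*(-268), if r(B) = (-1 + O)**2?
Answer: 91120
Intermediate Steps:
O = -3 (O = -2 - 1 = -3)
r(B) = 16 (r(B) = (-1 - 3)**2 = (-4)**2 = 16)
(-324 - r(-17))*(-268) = (-324 - 1*16)*(-268) = (-324 - 16)*(-268) = -340*(-268) = 91120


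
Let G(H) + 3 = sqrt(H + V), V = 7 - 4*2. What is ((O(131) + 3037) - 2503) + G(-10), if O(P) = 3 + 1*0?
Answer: 534 + I*sqrt(11) ≈ 534.0 + 3.3166*I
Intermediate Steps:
O(P) = 3 (O(P) = 3 + 0 = 3)
V = -1 (V = 7 - 8 = -1)
G(H) = -3 + sqrt(-1 + H) (G(H) = -3 + sqrt(H - 1) = -3 + sqrt(-1 + H))
((O(131) + 3037) - 2503) + G(-10) = ((3 + 3037) - 2503) + (-3 + sqrt(-1 - 10)) = (3040 - 2503) + (-3 + sqrt(-11)) = 537 + (-3 + I*sqrt(11)) = 534 + I*sqrt(11)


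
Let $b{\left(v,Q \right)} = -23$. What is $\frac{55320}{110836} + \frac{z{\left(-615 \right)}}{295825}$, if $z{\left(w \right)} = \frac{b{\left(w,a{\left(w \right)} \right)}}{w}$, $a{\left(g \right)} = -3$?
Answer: $\frac{2516125383557}{5041164178875} \approx 0.49912$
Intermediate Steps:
$z{\left(w \right)} = - \frac{23}{w}$
$\frac{55320}{110836} + \frac{z{\left(-615 \right)}}{295825} = \frac{55320}{110836} + \frac{\left(-23\right) \frac{1}{-615}}{295825} = 55320 \cdot \frac{1}{110836} + \left(-23\right) \left(- \frac{1}{615}\right) \frac{1}{295825} = \frac{13830}{27709} + \frac{23}{615} \cdot \frac{1}{295825} = \frac{13830}{27709} + \frac{23}{181932375} = \frac{2516125383557}{5041164178875}$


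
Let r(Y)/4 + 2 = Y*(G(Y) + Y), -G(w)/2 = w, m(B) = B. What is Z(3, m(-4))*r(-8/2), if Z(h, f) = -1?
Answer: 72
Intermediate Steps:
G(w) = -2*w
r(Y) = -8 - 4*Y**2 (r(Y) = -8 + 4*(Y*(-2*Y + Y)) = -8 + 4*(Y*(-Y)) = -8 + 4*(-Y**2) = -8 - 4*Y**2)
Z(3, m(-4))*r(-8/2) = -(-8 - 4*(-8/2)**2) = -(-8 - 4*(-8*1/2)**2) = -(-8 - 4*(-4)**2) = -(-8 - 4*16) = -(-8 - 64) = -1*(-72) = 72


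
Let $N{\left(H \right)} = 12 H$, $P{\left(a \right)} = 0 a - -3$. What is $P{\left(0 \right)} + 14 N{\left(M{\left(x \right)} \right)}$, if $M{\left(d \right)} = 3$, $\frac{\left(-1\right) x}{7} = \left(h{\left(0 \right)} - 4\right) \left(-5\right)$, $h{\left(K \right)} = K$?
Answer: $507$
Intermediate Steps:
$P{\left(a \right)} = 3$ ($P{\left(a \right)} = 0 + 3 = 3$)
$x = -140$ ($x = - 7 \left(0 - 4\right) \left(-5\right) = - 7 \left(\left(-4\right) \left(-5\right)\right) = \left(-7\right) 20 = -140$)
$P{\left(0 \right)} + 14 N{\left(M{\left(x \right)} \right)} = 3 + 14 \cdot 12 \cdot 3 = 3 + 14 \cdot 36 = 3 + 504 = 507$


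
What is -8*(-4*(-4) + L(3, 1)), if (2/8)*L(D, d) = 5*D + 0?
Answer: -608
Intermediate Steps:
L(D, d) = 20*D (L(D, d) = 4*(5*D + 0) = 4*(5*D) = 20*D)
-8*(-4*(-4) + L(3, 1)) = -8*(-4*(-4) + 20*3) = -8*(16 + 60) = -8*76 = -608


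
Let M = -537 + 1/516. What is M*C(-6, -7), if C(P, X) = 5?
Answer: -1385455/516 ≈ -2685.0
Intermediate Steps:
M = -277091/516 (M = -537 + 1/516 = -277091/516 ≈ -537.00)
M*C(-6, -7) = -277091/516*5 = -1385455/516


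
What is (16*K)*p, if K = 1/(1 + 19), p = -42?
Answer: -168/5 ≈ -33.600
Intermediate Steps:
K = 1/20 ≈ 0.050000
(16*K)*p = (16*(1/20))*(-42) = (⅘)*(-42) = -168/5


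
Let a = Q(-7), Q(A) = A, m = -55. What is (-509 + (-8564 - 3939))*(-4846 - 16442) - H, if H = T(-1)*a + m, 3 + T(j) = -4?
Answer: 276999462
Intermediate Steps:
T(j) = -7 (T(j) = -3 - 4 = -7)
a = -7
H = -6 (H = -7*(-7) - 55 = 49 - 55 = -6)
(-509 + (-8564 - 3939))*(-4846 - 16442) - H = (-509 + (-8564 - 3939))*(-4846 - 16442) - 1*(-6) = (-509 - 12503)*(-21288) + 6 = -13012*(-21288) + 6 = 276999456 + 6 = 276999462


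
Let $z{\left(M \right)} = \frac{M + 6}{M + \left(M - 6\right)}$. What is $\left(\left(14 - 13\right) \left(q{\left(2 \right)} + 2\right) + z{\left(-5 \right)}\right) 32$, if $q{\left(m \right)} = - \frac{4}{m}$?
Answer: $-2$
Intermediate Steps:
$z{\left(M \right)} = \frac{6 + M}{-6 + 2 M}$ ($z{\left(M \right)} = \frac{6 + M}{M + \left(-6 + M\right)} = \frac{6 + M}{-6 + 2 M}$)
$\left(\left(14 - 13\right) \left(q{\left(2 \right)} + 2\right) + z{\left(-5 \right)}\right) 32 = \left(\left(14 - 13\right) \left(- \frac{4}{2} + 2\right) + \frac{6 - 5}{2 \left(-3 - 5\right)}\right) 32 = \left(1 \left(\left(-4\right) \frac{1}{2} + 2\right) + \frac{1}{2} \frac{1}{-8} \cdot 1\right) 32 = \left(1 \left(-2 + 2\right) + \frac{1}{2} \left(- \frac{1}{8}\right) 1\right) 32 = \left(1 \cdot 0 - \frac{1}{16}\right) 32 = \left(0 - \frac{1}{16}\right) 32 = \left(- \frac{1}{16}\right) 32 = -2$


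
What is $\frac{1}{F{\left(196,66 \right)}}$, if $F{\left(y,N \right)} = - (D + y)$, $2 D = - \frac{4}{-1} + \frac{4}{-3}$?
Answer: $- \frac{3}{592} \approx -0.0050676$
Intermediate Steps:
$D = \frac{4}{3}$ ($D = \frac{- \frac{4}{-1} + \frac{4}{-3}}{2} = \frac{\left(-4\right) \left(-1\right) + 4 \left(- \frac{1}{3}\right)}{2} = \frac{4 - \frac{4}{3}}{2} = \frac{1}{2} \cdot \frac{8}{3} = \frac{4}{3} \approx 1.3333$)
$F{\left(y,N \right)} = - \frac{4}{3} - y$ ($F{\left(y,N \right)} = - (\frac{4}{3} + y) = - \frac{4}{3} - y$)
$\frac{1}{F{\left(196,66 \right)}} = \frac{1}{- \frac{4}{3} - 196} = \frac{1}{- \frac{592}{3}} = - \frac{3}{592}$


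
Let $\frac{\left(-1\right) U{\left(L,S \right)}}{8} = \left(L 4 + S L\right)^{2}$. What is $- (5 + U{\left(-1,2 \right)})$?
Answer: $283$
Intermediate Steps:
$U{\left(L,S \right)} = - 8 \left(4 L + L S\right)^{2}$ ($U{\left(L,S \right)} = - 8 \left(L 4 + S L\right)^{2} = - 8 \left(4 L + L S\right)^{2}$)
$- (5 + U{\left(-1,2 \right)}) = - (5 - 8 \left(-1\right)^{2} \left(4 + 2\right)^{2}) = - (5 - 8 \cdot 6^{2}) = - (5 - 8 \cdot 36) = - (5 - 288) = \left(-1\right) \left(-283\right) = 283$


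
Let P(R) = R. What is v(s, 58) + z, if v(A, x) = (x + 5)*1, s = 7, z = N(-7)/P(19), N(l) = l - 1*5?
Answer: 1185/19 ≈ 62.368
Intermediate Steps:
N(l) = -5 + l (N(l) = l - 5 = -5 + l)
z = -12/19 (z = (-5 - 7)/19 = -12*1/19 = -12/19 ≈ -0.63158)
v(A, x) = 5 + x (v(A, x) = (5 + x)*1 = 5 + x)
v(s, 58) + z = (5 + 58) - 12/19 = 63 - 12/19 = 1185/19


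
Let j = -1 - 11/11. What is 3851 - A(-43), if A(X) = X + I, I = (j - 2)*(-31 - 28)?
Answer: 3658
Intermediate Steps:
j = -2 (j = -1 - 11/11 = -1 - 1*1 = -1 - 1 = -2)
I = 236 (I = (-2 - 2)*(-31 - 28) = -4*(-59) = 236)
A(X) = 236 + X (A(X) = X + 236 = 236 + X)
3851 - A(-43) = 3851 - (236 - 43) = 3851 - 1*193 = 3851 - 193 = 3658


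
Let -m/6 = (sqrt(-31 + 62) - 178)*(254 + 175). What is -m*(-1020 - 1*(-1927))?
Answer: -415562004 + 2334618*sqrt(31) ≈ -4.0256e+8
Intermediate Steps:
m = 458172 - 2574*sqrt(31) (m = -6*(sqrt(-31 + 62) - 178)*(254 + 175) = -6*(sqrt(31) - 178)*429 = -6*(-178 + sqrt(31))*429 = -6*(-76362 + 429*sqrt(31)) = 458172 - 2574*sqrt(31) ≈ 4.4384e+5)
-m*(-1020 - 1*(-1927)) = -(458172 - 2574*sqrt(31))*(-1020 - 1*(-1927)) = -(458172 - 2574*sqrt(31))*(-1020 + 1927) = -(458172 - 2574*sqrt(31))*907 = -(415562004 - 2334618*sqrt(31)) = -415562004 + 2334618*sqrt(31)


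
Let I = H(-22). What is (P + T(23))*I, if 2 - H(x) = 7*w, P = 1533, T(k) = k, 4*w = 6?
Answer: -13226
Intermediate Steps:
w = 3/2 (w = (¼)*6 = 3/2 ≈ 1.5000)
H(x) = -17/2 (H(x) = 2 - 7*3/2 = 2 - 1*21/2 = 2 - 21/2 = -17/2)
I = -17/2 ≈ -8.5000
(P + T(23))*I = (1533 + 23)*(-17/2) = 1556*(-17/2) = -13226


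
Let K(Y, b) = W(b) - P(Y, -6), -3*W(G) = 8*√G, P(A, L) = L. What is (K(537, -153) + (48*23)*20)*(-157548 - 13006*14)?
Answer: -7501112352 + 2717056*I*√17 ≈ -7.5011e+9 + 1.1203e+7*I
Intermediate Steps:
W(G) = -8*√G/3
K(Y, b) = 6 - 8*√b/3 (K(Y, b) = -8*√b/3 - 1*(-6) = -8*√b/3 + 6 = 6 - 8*√b/3)
(K(537, -153) + (48*23)*20)*(-157548 - 13006*14) = ((6 - 8*I*√17) + (48*23)*20)*(-157548 - 13006*14) = ((6 - 8*I*√17) + 1104*20)*(-157548 - 182084) = ((6 - 8*I*√17) + 22080)*(-339632) = (22086 - 8*I*√17)*(-339632) = -7501112352 + 2717056*I*√17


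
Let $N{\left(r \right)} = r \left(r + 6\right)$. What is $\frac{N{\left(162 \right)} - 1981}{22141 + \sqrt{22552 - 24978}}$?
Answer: $\frac{558728135}{490226307} - \frac{25235 i \sqrt{2426}}{490226307} \approx 1.1397 - 0.0025354 i$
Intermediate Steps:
$N{\left(r \right)} = r \left(6 + r\right)$
$\frac{N{\left(162 \right)} - 1981}{22141 + \sqrt{22552 - 24978}} = \frac{162 \left(6 + 162\right) - 1981}{22141 + \sqrt{22552 - 24978}} = \frac{162 \cdot 168 - 1981}{22141 + \sqrt{-2426}} = \frac{27216 - 1981}{22141 + i \sqrt{2426}} = \frac{25235}{22141 + i \sqrt{2426}}$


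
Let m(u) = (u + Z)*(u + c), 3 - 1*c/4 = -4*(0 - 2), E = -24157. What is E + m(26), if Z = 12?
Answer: -23929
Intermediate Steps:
c = -20 (c = 12 - (-16)*(0 - 2) = 12 - (-16)*(-2) = 12 - 4*8 = 12 - 32 = -20)
m(u) = (-20 + u)*(12 + u) (m(u) = (u + 12)*(u - 20) = (12 + u)*(-20 + u) = (-20 + u)*(12 + u))
E + m(26) = -24157 + (-240 + 26² - 8*26) = -24157 + (-240 + 676 - 208) = -24157 + 228 = -23929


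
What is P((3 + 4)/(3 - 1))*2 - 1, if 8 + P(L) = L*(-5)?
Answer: -52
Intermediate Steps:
P(L) = -8 - 5*L (P(L) = -8 + L*(-5) = -8 - 5*L)
P((3 + 4)/(3 - 1))*2 - 1 = (-8 - 5*(3 + 4)/(3 - 1))*2 - 1 = (-8 - 35/2)*2 - 1 = -51/2*2 - 1 = -51 - 1 = -52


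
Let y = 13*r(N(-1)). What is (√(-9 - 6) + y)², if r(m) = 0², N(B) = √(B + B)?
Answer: -15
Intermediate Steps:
N(B) = √2*√B (N(B) = √(2*B) = √2*√B)
r(m) = 0
y = 0 (y = 13*0 = 0)
(√(-9 - 6) + y)² = (√(-9 - 6) + 0)² = (√(-15) + 0)² = (I*√15 + 0)² = (I*√15)² = -15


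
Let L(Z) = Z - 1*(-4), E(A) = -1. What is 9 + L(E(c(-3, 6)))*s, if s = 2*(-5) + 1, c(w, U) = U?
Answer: -18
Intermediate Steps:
s = -9 (s = -10 + 1 = -9)
L(Z) = 4 + Z (L(Z) = Z + 4 = 4 + Z)
9 + L(E(c(-3, 6)))*s = 9 + (4 - 1)*(-9) = 9 + 3*(-9) = 9 - 27 = -18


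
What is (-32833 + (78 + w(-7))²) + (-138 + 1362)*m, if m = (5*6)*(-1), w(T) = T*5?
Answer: -67704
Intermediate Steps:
w(T) = 5*T
m = -30 (m = 30*(-1) = -30)
(-32833 + (78 + w(-7))²) + (-138 + 1362)*m = (-32833 + (78 + 5*(-7))²) + (-138 + 1362)*(-30) = (-32833 + (78 - 35)²) + 1224*(-30) = (-32833 + 43²) - 36720 = (-32833 + 1849) - 36720 = -30984 - 36720 = -67704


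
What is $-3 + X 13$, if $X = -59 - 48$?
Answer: $-1394$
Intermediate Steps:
$X = -107$ ($X = -59 - 48 = -107$)
$-3 + X 13 = -3 - 1391 = -1394$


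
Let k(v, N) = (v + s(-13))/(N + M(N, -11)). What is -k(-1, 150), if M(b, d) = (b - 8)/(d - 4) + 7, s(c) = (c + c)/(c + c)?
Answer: 0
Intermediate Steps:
s(c) = 1 (s(c) = (2*c)/((2*c)) = (2*c)*(1/(2*c)) = 1)
M(b, d) = 7 + (-8 + b)/(-4 + d) (M(b, d) = (-8 + b)/(-4 + d) + 7 = 7 + (-8 + b)/(-4 + d))
k(v, N) = (1 + v)/(113/15 + 14*N/15) (k(v, N) = (v + 1)/(N + (-36 + N + 7*(-11))/(-4 - 11)) = (1 + v)/(N + (-36 + N - 77)/(-15)) = (1 + v)/(N - (-113 + N)/15) = (1 + v)/(N + (113/15 - N/15)) = (1 + v)/(113/15 + 14*N/15))
-k(-1, 150) = -15*(1 - 1)/(113 + 14*150) = -15*0/(113 + 2100) = -15*0/2213 = -1*0 = 0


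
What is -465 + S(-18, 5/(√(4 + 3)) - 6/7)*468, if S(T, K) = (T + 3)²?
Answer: 104835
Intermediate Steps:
S(T, K) = (3 + T)²
-465 + S(-18, 5/(√(4 + 3)) - 6/7)*468 = -465 + (3 - 18)²*468 = -465 + (-15)²*468 = -465 + 225*468 = -465 + 105300 = 104835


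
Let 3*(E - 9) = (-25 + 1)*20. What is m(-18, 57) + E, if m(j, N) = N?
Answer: -94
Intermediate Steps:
E = -151 (E = 9 + ((-25 + 1)*20)/3 = 9 + (-24*20)/3 = 9 + (⅓)*(-480) = 9 - 160 = -151)
m(-18, 57) + E = 57 - 151 = -94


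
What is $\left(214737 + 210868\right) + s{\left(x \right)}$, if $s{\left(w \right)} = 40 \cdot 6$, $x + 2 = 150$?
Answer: $425845$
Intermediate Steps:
$x = 148$ ($x = -2 + 150 = 148$)
$s{\left(w \right)} = 240$
$\left(214737 + 210868\right) + s{\left(x \right)} = \left(214737 + 210868\right) + 240 = 425605 + 240 = 425845$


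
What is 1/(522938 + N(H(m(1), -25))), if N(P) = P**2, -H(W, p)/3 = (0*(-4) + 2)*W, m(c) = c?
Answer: 1/522974 ≈ 1.9121e-6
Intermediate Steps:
H(W, p) = -6*W (H(W, p) = -3*(0*(-4) + 2)*W = -3*(0 + 2)*W = -6*W)
1/(522938 + N(H(m(1), -25))) = 1/(522938 + (-6*1)**2) = 1/(522938 + (-6)**2) = 1/(522938 + 36) = 1/522974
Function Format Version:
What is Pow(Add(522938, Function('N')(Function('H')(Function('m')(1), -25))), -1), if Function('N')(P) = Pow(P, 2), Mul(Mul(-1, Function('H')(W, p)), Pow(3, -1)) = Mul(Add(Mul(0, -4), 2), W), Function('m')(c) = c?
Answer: Rational(1, 522974) ≈ 1.9121e-6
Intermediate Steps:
Function('H')(W, p) = Mul(-6, W) (Function('H')(W, p) = Mul(-3, Mul(Add(Mul(0, -4), 2), W)) = Mul(-3, Mul(Add(0, 2), W)) = Mul(-3, Mul(2, W)) = Mul(-6, W))
Pow(Add(522938, Function('N')(Function('H')(Function('m')(1), -25))), -1) = Pow(Add(522938, Pow(Mul(-6, 1), 2)), -1) = Pow(Add(522938, Pow(-6, 2)), -1) = Pow(Add(522938, 36), -1) = Pow(522974, -1) = Rational(1, 522974)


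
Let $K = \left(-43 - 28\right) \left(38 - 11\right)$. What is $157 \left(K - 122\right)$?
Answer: $-320123$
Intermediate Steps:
$K = -1917$ ($K = \left(-71\right) 27 = -1917$)
$157 \left(K - 122\right) = 157 \left(-1917 - 122\right) = 157 \left(-2039\right) = -320123$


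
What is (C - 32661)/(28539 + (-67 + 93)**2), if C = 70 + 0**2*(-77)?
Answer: -32591/29215 ≈ -1.1156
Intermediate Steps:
C = 70 (C = 70 + 0*(-77) = 70 + 0 = 70)
(C - 32661)/(28539 + (-67 + 93)**2) = (70 - 32661)/(28539 + (-67 + 93)**2) = -32591/(28539 + 26**2) = -32591/(28539 + 676) = -32591/29215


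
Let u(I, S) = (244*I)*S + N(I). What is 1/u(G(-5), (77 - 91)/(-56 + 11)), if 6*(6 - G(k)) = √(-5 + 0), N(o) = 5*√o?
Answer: 270/(122976 - 3416*I*√5 + 225*√6*√(36 - I*√5)) ≈ 0.00213 + 0.00013057*I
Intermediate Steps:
G(k) = 6 - I*√5/6 (G(k) = 6 - √(-5 + 0)/6 = 6 - I*√5/6)
u(I, S) = 5*√I + 244*I*S (u(I, S) = (244*I)*S + 5*√I = 244*I*S + 5*√I = 5*√I + 244*I*S)
1/u(G(-5), (77 - 91)/(-56 + 11)) = 1/(5*√(6 - I*√5/6) + 244*(6 - I*√5/6)*((77 - 91)/(-56 + 11))) = 1/(5*√(6 - I*√5/6) + 244*(6 - I*√5/6)*(-14/(-45))) = 1/(5*√(6 - I*√5/6) + 244*(6 - I*√5/6)*(-14*(-1/45))) = 1/(5*√(6 - I*√5/6) + 244*(6 - I*√5/6)*(14/45)) = 1/(5*√(6 - I*√5/6) + (6832/15 - 1708*I*√5/135)) = 1/(6832/15 + 5*√(6 - I*√5/6) - 1708*I*√5/135)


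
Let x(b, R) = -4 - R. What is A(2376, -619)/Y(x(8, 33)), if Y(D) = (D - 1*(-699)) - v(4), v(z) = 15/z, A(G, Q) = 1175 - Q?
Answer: 7176/2633 ≈ 2.7254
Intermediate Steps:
Y(D) = 2781/4 + D (Y(D) = (D - 1*(-699)) - 15/4 = (D + 699) - 15/4 = (699 + D) - 1*15/4 = (699 + D) - 15/4 = 2781/4 + D)
A(2376, -619)/Y(x(8, 33)) = (1175 - 1*(-619))/(2781/4 + (-4 - 1*33)) = (1175 + 619)/(2781/4 + (-4 - 33)) = 1794/(2781/4 - 37) = 1794/(2633/4) = 1794*(4/2633) = 7176/2633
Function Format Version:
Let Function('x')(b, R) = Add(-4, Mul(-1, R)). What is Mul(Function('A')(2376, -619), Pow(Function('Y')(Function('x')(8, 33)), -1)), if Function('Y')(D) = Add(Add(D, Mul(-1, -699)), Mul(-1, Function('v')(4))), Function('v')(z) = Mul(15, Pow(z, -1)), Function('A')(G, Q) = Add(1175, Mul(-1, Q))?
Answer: Rational(7176, 2633) ≈ 2.7254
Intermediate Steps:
Function('Y')(D) = Add(Rational(2781, 4), D) (Function('Y')(D) = Add(Add(D, Mul(-1, -699)), Mul(-1, Mul(15, Pow(4, -1)))) = Add(Add(D, 699), Mul(-1, Mul(15, Rational(1, 4)))) = Add(Add(699, D), Mul(-1, Rational(15, 4))) = Add(Add(699, D), Rational(-15, 4)) = Add(Rational(2781, 4), D))
Mul(Function('A')(2376, -619), Pow(Function('Y')(Function('x')(8, 33)), -1)) = Mul(Add(1175, Mul(-1, -619)), Pow(Add(Rational(2781, 4), Add(-4, Mul(-1, 33))), -1)) = Mul(Add(1175, 619), Pow(Add(Rational(2781, 4), Add(-4, -33)), -1)) = Mul(1794, Pow(Add(Rational(2781, 4), -37), -1)) = Mul(1794, Pow(Rational(2633, 4), -1)) = Mul(1794, Rational(4, 2633)) = Rational(7176, 2633)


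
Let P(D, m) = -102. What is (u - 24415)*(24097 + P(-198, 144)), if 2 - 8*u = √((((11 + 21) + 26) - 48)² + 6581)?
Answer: -2343327705/4 - 23995*√6681/8 ≈ -5.8608e+8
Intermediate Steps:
u = ¼ - √6681/8 (u = ¼ - √((((11 + 21) + 26) - 48)² + 6581)/8 = ¼ - √(((32 + 26) - 48)² + 6581)/8 = ¼ - √((58 - 48)² + 6581)/8 = ¼ - √(10² + 6581)/8 = ¼ - √(100 + 6581)/8 = ¼ - √6681/8 ≈ -9.9672)
(u - 24415)*(24097 + P(-198, 144)) = ((¼ - √6681/8) - 24415)*(24097 - 102) = (-97659/4 - √6681/8)*23995 = -2343327705/4 - 23995*√6681/8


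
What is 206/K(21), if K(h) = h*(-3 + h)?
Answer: 103/189 ≈ 0.54497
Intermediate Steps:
206/K(21) = 206/((21*(-3 + 21))) = 206/((21*18)) = 206/378 = 206*(1/378) = 103/189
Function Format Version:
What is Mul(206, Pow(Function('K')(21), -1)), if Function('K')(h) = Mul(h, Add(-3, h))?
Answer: Rational(103, 189) ≈ 0.54497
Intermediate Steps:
Mul(206, Pow(Function('K')(21), -1)) = Mul(206, Pow(Mul(21, Add(-3, 21)), -1)) = Mul(206, Pow(Mul(21, 18), -1)) = Mul(206, Pow(378, -1)) = Mul(206, Rational(1, 378)) = Rational(103, 189)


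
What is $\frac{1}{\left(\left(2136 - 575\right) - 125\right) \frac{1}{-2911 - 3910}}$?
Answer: $- \frac{19}{4} \approx -4.75$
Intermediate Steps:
$\frac{1}{\left(\left(2136 - 575\right) - 125\right) \frac{1}{-2911 - 3910}} = \frac{1}{\left(1561 - 125\right) \frac{1}{-6821}} = \frac{1}{1436 \left(- \frac{1}{6821}\right)} = \frac{1}{- \frac{4}{19}} = - \frac{19}{4}$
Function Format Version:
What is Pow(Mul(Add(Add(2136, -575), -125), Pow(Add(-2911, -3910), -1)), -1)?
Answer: Rational(-19, 4) ≈ -4.7500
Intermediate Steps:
Pow(Mul(Add(Add(2136, -575), -125), Pow(Add(-2911, -3910), -1)), -1) = Pow(Mul(Add(1561, -125), Pow(-6821, -1)), -1) = Pow(Mul(1436, Rational(-1, 6821)), -1) = Pow(Rational(-4, 19), -1) = Rational(-19, 4)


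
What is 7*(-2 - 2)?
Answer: -28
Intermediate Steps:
7*(-2 - 2) = 7*(-4) = -28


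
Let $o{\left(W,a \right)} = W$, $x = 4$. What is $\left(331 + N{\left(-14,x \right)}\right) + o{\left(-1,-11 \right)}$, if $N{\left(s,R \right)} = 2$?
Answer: $332$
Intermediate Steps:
$\left(331 + N{\left(-14,x \right)}\right) + o{\left(-1,-11 \right)} = \left(331 + 2\right) - 1 = 333 - 1 = 332$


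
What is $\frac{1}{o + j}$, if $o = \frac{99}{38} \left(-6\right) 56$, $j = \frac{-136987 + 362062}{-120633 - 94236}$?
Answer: $- \frac{1360837}{1192659211} \approx -0.001141$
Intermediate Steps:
$j = - \frac{75025}{71623}$ ($j = \frac{225075}{-214869} = 225075 \left(- \frac{1}{214869}\right) = - \frac{75025}{71623} \approx -1.0475$)
$o = - \frac{16632}{19}$ ($o = 99 \cdot \frac{1}{38} \left(-6\right) 56 = \frac{99}{38} \left(-6\right) 56 = \left(- \frac{297}{19}\right) 56 = - \frac{16632}{19} \approx -875.37$)
$\frac{1}{o + j} = \frac{1}{- \frac{16632}{19} - \frac{75025}{71623}} = \frac{1}{- \frac{1192659211}{1360837}} = - \frac{1360837}{1192659211}$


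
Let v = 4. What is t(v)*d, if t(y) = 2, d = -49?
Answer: -98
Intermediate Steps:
t(v)*d = 2*(-49) = -98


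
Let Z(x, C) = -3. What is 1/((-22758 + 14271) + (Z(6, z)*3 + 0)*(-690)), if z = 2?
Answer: -1/2277 ≈ -0.00043917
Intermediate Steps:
1/((-22758 + 14271) + (Z(6, z)*3 + 0)*(-690)) = 1/((-22758 + 14271) + (-3*3 + 0)*(-690)) = 1/(-8487 + (-9 + 0)*(-690)) = 1/(-8487 - 9*(-690)) = 1/(-8487 + 6210) = 1/(-2277) = -1/2277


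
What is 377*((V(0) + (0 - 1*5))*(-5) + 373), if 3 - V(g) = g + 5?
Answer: 153816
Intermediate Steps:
V(g) = -2 - g (V(g) = 3 - (g + 5) = 3 - (5 + g) = 3 + (-5 - g) = -2 - g)
377*((V(0) + (0 - 1*5))*(-5) + 373) = 377*(((-2 - 1*0) + (0 - 1*5))*(-5) + 373) = 377*(((-2 + 0) + (0 - 5))*(-5) + 373) = 377*((-2 - 5)*(-5) + 373) = 377*(-7*(-5) + 373) = 377*(35 + 373) = 377*408 = 153816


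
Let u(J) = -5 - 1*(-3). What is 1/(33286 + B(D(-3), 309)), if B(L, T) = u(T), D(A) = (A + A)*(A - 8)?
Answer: 1/33284 ≈ 3.0044e-5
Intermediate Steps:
u(J) = -2 (u(J) = -5 + 3 = -2)
D(A) = 2*A*(-8 + A) (D(A) = (2*A)*(-8 + A) = 2*A*(-8 + A))
B(L, T) = -2
1/(33286 + B(D(-3), 309)) = 1/(33286 - 2) = 1/33284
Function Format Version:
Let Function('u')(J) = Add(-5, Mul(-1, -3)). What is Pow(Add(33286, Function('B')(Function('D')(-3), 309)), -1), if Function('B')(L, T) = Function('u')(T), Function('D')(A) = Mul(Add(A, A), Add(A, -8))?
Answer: Rational(1, 33284) ≈ 3.0044e-5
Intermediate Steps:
Function('u')(J) = -2 (Function('u')(J) = Add(-5, 3) = -2)
Function('D')(A) = Mul(2, A, Add(-8, A)) (Function('D')(A) = Mul(Mul(2, A), Add(-8, A)) = Mul(2, A, Add(-8, A)))
Function('B')(L, T) = -2
Pow(Add(33286, Function('B')(Function('D')(-3), 309)), -1) = Pow(Add(33286, -2), -1) = Pow(33284, -1) = Rational(1, 33284)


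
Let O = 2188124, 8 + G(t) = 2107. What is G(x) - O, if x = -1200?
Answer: -2186025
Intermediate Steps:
G(t) = 2099 (G(t) = -8 + 2107 = 2099)
G(x) - O = 2099 - 1*2188124 = 2099 - 2188124 = -2186025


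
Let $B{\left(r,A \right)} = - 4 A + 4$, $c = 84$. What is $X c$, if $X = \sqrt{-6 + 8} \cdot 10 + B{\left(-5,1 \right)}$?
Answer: $840 \sqrt{2} \approx 1187.9$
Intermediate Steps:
$B{\left(r,A \right)} = 4 - 4 A$
$X = 10 \sqrt{2}$ ($X = \sqrt{-6 + 8} \cdot 10 + \left(4 - 4\right) = \sqrt{2} \cdot 10 + \left(4 - 4\right) = 10 \sqrt{2} + 0 = 10 \sqrt{2} \approx 14.142$)
$X c = 10 \sqrt{2} \cdot 84 = 840 \sqrt{2}$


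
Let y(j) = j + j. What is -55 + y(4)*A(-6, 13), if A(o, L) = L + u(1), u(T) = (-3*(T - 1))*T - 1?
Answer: 41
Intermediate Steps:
y(j) = 2*j
u(T) = -1 + T*(3 - 3*T) (u(T) = (-3*(-1 + T))*T - 1 = (3 - 3*T)*T - 1 = T*(3 - 3*T) - 1 = -1 + T*(3 - 3*T))
A(o, L) = -1 + L (A(o, L) = L + (-1 - 3*1**2 + 3*1) = L + (-1 - 3*1 + 3) = L + (-1 - 3 + 3) = L - 1 = -1 + L)
-55 + y(4)*A(-6, 13) = -55 + (2*4)*(-1 + 13) = -55 + 8*12 = -55 + 96 = 41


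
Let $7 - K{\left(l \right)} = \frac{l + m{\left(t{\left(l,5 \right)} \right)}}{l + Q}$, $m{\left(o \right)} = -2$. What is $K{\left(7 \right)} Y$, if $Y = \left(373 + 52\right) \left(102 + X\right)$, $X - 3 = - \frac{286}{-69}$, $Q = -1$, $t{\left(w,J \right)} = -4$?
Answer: $\frac{118424975}{414} \approx 2.8605 \cdot 10^{5}$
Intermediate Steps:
$X = \frac{493}{69}$ ($X = 3 - \frac{286}{-69} = 3 - - \frac{286}{69} = 3 + \frac{286}{69} = \frac{493}{69} \approx 7.1449$)
$K{\left(l \right)} = 7 - \frac{-2 + l}{-1 + l}$ ($K{\left(l \right)} = 7 - \frac{l - 2}{l - 1} = 7 - \frac{-2 + l}{-1 + l}$)
$Y = \frac{3200675}{69}$ ($Y = \left(373 + 52\right) \left(102 + \frac{493}{69}\right) = 425 \cdot \frac{7531}{69} = \frac{3200675}{69} \approx 46387.0$)
$K{\left(7 \right)} Y = \frac{-5 + 6 \cdot 7}{-1 + 7} \cdot \frac{3200675}{69} = \frac{-5 + 42}{6} \cdot \frac{3200675}{69} = \frac{1}{6} \cdot 37 \cdot \frac{3200675}{69} = \frac{37}{6} \cdot \frac{3200675}{69} = \frac{118424975}{414}$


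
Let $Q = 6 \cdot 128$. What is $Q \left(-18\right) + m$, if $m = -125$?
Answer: $-13949$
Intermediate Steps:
$Q = 768$
$Q \left(-18\right) + m = 768 \left(-18\right) - 125 = -13824 - 125 = -13949$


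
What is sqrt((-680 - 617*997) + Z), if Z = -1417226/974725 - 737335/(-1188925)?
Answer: 2*I*sqrt(13232863593877303608525629)/9270999365 ≈ 784.75*I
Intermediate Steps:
Z = -38651062567/46354996825 (Z = -1417226*1/974725 - 737335*(-1/1188925) = -1417226/974725 + 147467/237785 = -38651062567/46354996825 ≈ -0.83381)
sqrt((-680 - 617*997) + Z) = sqrt((-680 - 617*997) - 38651062567/46354996825) = sqrt((-680 - 615149) - 38651062567/46354996825) = sqrt(-615829 - 38651062567/46354996825) = sqrt(-28546789990805492/46354996825) = 2*I*sqrt(13232863593877303608525629)/9270999365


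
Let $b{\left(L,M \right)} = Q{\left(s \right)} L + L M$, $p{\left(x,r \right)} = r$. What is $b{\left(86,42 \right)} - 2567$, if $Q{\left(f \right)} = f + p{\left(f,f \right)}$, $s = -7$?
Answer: $-159$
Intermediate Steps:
$Q{\left(f \right)} = 2 f$ ($Q{\left(f \right)} = f + f = 2 f$)
$b{\left(L,M \right)} = - 14 L + L M$ ($b{\left(L,M \right)} = 2 \left(-7\right) L + L M = - 14 L + L M$)
$b{\left(86,42 \right)} - 2567 = 86 \left(-14 + 42\right) - 2567 = 86 \cdot 28 - 2567 = 2408 - 2567 = -159$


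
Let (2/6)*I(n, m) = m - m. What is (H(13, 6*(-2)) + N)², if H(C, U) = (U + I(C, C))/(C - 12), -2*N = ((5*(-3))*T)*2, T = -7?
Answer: 13689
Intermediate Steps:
I(n, m) = 0 (I(n, m) = 3*(m - m) = 3*0 = 0)
N = -105 (N = -(5*(-3))*(-7)*2/2 = -(-15*(-7))*2/2 = -105*2/2 = -½*210 = -105)
H(C, U) = U/(-12 + C) (H(C, U) = (U + 0)/(C - 12) = U/(-12 + C))
(H(13, 6*(-2)) + N)² = ((6*(-2))/(-12 + 13) - 105)² = (-12/1 - 105)² = (-12*1 - 105)² = (-12 - 105)² = (-117)² = 13689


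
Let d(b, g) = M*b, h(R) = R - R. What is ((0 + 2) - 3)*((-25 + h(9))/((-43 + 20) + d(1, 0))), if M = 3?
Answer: -5/4 ≈ -1.2500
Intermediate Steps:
h(R) = 0
d(b, g) = 3*b
((0 + 2) - 3)*((-25 + h(9))/((-43 + 20) + d(1, 0))) = ((0 + 2) - 3)*((-25 + 0)/((-43 + 20) + 3*1)) = (2 - 3)*(-25/(-23 + 3)) = -(-25)/(-20) = -(-25)*(-1)/20 = -1*5/4 = -5/4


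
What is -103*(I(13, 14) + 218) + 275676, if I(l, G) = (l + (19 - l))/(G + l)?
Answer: 6835037/27 ≈ 2.5315e+5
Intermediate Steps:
I(l, G) = 19/(G + l)
-103*(I(13, 14) + 218) + 275676 = -103*(19/(14 + 13) + 218) + 275676 = -103*(19/27 + 218) + 275676 = -103*5905/27 + 275676 = -608215/27 + 275676 = 6835037/27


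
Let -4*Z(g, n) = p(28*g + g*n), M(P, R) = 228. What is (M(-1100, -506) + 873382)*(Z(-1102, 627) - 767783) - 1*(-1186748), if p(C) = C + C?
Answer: -355451502832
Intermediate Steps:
p(C) = 2*C
Z(g, n) = -14*g - g*n/2 (Z(g, n) = -(28*g + g*n)/2 = -(56*g + 2*g*n)/4 = -14*g - g*n/2)
(M(-1100, -506) + 873382)*(Z(-1102, 627) - 767783) - 1*(-1186748) = (228 + 873382)*(-½*(-1102)*(28 + 627) - 767783) - 1*(-1186748) = 873610*(-½*(-1102)*655 - 767783) + 1186748 = 873610*(360905 - 767783) + 1186748 = 873610*(-406878) + 1186748 = -355452689580 + 1186748 = -355451502832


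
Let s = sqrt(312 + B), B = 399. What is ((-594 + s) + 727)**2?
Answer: 18400 + 798*sqrt(79) ≈ 25493.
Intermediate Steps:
s = 3*sqrt(79) (s = sqrt(312 + 399) = sqrt(711) = 3*sqrt(79) ≈ 26.665)
((-594 + s) + 727)**2 = ((-594 + 3*sqrt(79)) + 727)**2 = (133 + 3*sqrt(79))**2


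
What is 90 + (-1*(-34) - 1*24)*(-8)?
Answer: 10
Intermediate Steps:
90 + (-1*(-34) - 1*24)*(-8) = 90 + (34 - 24)*(-8) = 90 + 10*(-8) = 90 - 80 = 10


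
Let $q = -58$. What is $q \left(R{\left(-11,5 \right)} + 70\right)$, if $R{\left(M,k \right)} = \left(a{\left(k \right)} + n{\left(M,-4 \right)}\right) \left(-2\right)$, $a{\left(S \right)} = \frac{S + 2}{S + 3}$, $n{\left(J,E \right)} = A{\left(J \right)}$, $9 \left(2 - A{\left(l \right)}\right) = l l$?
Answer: $- \frac{95149}{18} \approx -5286.1$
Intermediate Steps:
$A{\left(l \right)} = 2 - \frac{l^{2}}{9}$ ($A{\left(l \right)} = 2 - \frac{l l}{9} = 2 - \frac{l^{2}}{9}$)
$n{\left(J,E \right)} = 2 - \frac{J^{2}}{9}$
$a{\left(S \right)} = \frac{2 + S}{3 + S}$
$R{\left(M,k \right)} = -4 + \frac{2 M^{2}}{9} - \frac{2 \left(2 + k\right)}{3 + k}$ ($R{\left(M,k \right)} = \left(\frac{2 + k}{3 + k} - \left(-2 + \frac{M^{2}}{9}\right)\right) \left(-2\right) = \left(2 - \frac{M^{2}}{9} + \frac{2 + k}{3 + k}\right) \left(-2\right) = -4 + \frac{2 M^{2}}{9} - \frac{2 \left(2 + k\right)}{3 + k}$)
$q \left(R{\left(-11,5 \right)} + 70\right) = - 58 \left(\frac{2 \left(-18 - 45 + \left(-18 + \left(-11\right)^{2}\right) \left(3 + 5\right)\right)}{9 \left(3 + 5\right)} + 70\right) = - 58 \left(\frac{2 \left(-18 - 45 + \left(-18 + 121\right) 8\right)}{9 \cdot 8} + 70\right) = - 58 \left(\frac{2}{9} \cdot \frac{1}{8} \left(-18 - 45 + 103 \cdot 8\right) + 70\right) = - 58 \left(\frac{2}{9} \cdot \frac{1}{8} \left(-18 - 45 + 824\right) + 70\right) = - 58 \left(\frac{2}{9} \cdot \frac{1}{8} \cdot 761 + 70\right) = - 58 \left(\frac{761}{36} + 70\right) = \left(-58\right) \frac{3281}{36} = - \frac{95149}{18}$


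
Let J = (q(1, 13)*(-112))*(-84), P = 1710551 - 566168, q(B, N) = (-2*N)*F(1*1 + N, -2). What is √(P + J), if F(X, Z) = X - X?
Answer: √1144383 ≈ 1069.8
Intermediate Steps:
F(X, Z) = 0
q(B, N) = 0 (q(B, N) = -2*N*0 = 0)
P = 1144383
J = 0 (J = (0*(-112))*(-84) = 0*(-84) = 0)
√(P + J) = √(1144383 + 0) = √1144383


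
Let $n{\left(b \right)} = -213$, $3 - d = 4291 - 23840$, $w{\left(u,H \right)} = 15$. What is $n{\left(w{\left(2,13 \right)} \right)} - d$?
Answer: $-19765$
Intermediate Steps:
$d = 19552$ ($d = 3 - \left(4291 - 23840\right) = 3 - -19549 = 3 + 19549 = 19552$)
$n{\left(w{\left(2,13 \right)} \right)} - d = -213 - 19552 = -19765$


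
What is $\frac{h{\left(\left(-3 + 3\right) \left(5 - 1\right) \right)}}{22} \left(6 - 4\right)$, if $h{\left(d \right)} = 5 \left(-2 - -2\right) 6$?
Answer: $0$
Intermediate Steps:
$h{\left(d \right)} = 0$ ($h{\left(d \right)} = 5 \left(-2 + 2\right) 6 = 5 \cdot 0 \cdot 6 = 0 \cdot 6 = 0$)
$\frac{h{\left(\left(-3 + 3\right) \left(5 - 1\right) \right)}}{22} \left(6 - 4\right) = \frac{1}{22} \cdot 0 \left(6 - 4\right) = 0 \cdot 2 = 0$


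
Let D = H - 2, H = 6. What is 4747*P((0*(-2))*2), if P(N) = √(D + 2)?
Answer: 4747*√6 ≈ 11628.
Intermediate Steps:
D = 4 (D = 6 - 2 = 4)
P(N) = √6 (P(N) = √(4 + 2) = √6)
4747*P((0*(-2))*2) = 4747*√6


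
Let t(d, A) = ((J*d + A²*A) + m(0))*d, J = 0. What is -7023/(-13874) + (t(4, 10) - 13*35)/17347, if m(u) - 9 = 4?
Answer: 15612069/21879298 ≈ 0.71355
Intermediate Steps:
m(u) = 13 (m(u) = 9 + 4 = 13)
t(d, A) = d*(13 + A³) (t(d, A) = ((0*d + A²*A) + 13)*d = ((0 + A³) + 13)*d = (A³ + 13)*d = (13 + A³)*d = d*(13 + A³))
-7023/(-13874) + (t(4, 10) - 13*35)/17347 = -7023/(-13874) + (4*(13 + 10³) - 13*35)/17347 = -7023*(-1/13874) + (4*(13 + 1000) - 455)*(1/17347) = 7023/13874 + (4*1013 - 455)*(1/17347) = 7023/13874 + (4052 - 455)*(1/17347) = 7023/13874 + 3597*(1/17347) = 7023/13874 + 327/1577 = 15612069/21879298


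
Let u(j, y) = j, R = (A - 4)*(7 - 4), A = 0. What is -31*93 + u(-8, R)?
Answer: -2891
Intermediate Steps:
R = -12 (R = (0 - 4)*(7 - 4) = -4*3 = -12)
-31*93 + u(-8, R) = -31*93 - 8 = -2883 - 8 = -2891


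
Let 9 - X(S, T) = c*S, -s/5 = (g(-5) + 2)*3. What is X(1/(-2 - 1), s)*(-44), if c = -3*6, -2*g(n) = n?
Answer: -132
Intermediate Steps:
g(n) = -n/2
s = -135/2 (s = -5*(-½*(-5) + 2)*3 = -5*(5/2 + 2)*3 = -45*3/2 = -5*27/2 = -135/2 ≈ -67.500)
c = -18
X(S, T) = 9 + 18*S (X(S, T) = 9 - (-18)*S = 9 + 18*S)
X(1/(-2 - 1), s)*(-44) = (9 + 18/(-2 - 1))*(-44) = (9 + 18/(-3))*(-44) = (9 + 18*(-⅓))*(-44) = (9 - 6)*(-44) = 3*(-44) = -132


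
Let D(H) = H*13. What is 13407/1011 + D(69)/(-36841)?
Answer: 164340140/12415417 ≈ 13.237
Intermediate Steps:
D(H) = 13*H
13407/1011 + D(69)/(-36841) = 13407/1011 + (13*69)/(-36841) = 13407*(1/1011) + 897*(-1/36841) = 4469/337 - 897/36841 = 164340140/12415417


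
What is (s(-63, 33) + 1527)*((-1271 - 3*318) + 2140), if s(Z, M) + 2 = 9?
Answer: -130390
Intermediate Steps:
s(Z, M) = 7 (s(Z, M) = -2 + 9 = 7)
(s(-63, 33) + 1527)*((-1271 - 3*318) + 2140) = (7 + 1527)*((-1271 - 3*318) + 2140) = 1534*((-1271 - 954) + 2140) = 1534*(-2225 + 2140) = 1534*(-85) = -130390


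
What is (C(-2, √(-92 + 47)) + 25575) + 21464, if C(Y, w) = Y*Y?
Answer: 47043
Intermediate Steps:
C(Y, w) = Y²
(C(-2, √(-92 + 47)) + 25575) + 21464 = ((-2)² + 25575) + 21464 = (4 + 25575) + 21464 = 25579 + 21464 = 47043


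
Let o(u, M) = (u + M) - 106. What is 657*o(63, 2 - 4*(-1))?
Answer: -24309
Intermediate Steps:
o(u, M) = -106 + M + u (o(u, M) = (M + u) - 106 = -106 + M + u)
657*o(63, 2 - 4*(-1)) = 657*(-106 + (2 - 4*(-1)) + 63) = 657*(-106 + (2 + 4) + 63) = 657*(-106 + 6 + 63) = 657*(-37) = -24309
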